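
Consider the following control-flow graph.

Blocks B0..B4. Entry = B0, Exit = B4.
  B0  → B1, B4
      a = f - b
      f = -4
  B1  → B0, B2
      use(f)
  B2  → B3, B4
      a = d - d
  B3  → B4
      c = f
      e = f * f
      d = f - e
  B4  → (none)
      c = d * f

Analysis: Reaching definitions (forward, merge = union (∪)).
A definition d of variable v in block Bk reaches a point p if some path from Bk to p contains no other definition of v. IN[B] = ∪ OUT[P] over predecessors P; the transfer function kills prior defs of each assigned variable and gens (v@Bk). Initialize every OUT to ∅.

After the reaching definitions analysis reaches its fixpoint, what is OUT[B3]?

Fixpoint table:
  B0:   IN={a@B0, f@B0}   OUT={a@B0, f@B0}
  B1:   IN={a@B0, f@B0}   OUT={a@B0, f@B0}
  B2:   IN={a@B0, f@B0}   OUT={a@B2, f@B0}
  B3:   IN={a@B2, f@B0}   OUT={a@B2, c@B3, d@B3, e@B3, f@B0}
  B4:   IN={a@B0, a@B2, c@B3, d@B3, e@B3, f@B0}   OUT={a@B0, a@B2, c@B4, d@B3, e@B3, f@B0}

Merge at B3: IN[B3] = OUT[B2] = {a@B2, f@B0}
Applying B3's transfer function to that IN value gives OUT[B3] (row B3 above).

Answer: {a@B2, c@B3, d@B3, e@B3, f@B0}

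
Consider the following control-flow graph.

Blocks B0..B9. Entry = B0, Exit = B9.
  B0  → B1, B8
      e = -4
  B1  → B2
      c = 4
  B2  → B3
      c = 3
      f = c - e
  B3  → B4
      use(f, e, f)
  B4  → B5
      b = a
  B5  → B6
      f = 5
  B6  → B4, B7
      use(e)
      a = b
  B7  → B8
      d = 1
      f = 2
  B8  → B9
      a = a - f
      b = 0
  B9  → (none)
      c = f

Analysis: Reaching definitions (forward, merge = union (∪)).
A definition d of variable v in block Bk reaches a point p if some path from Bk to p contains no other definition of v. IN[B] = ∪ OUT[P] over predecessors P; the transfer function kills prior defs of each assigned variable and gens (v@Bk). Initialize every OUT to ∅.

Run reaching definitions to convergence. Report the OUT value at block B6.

Answer: {a@B6, b@B4, c@B2, e@B0, f@B5}

Trace:
Per-block solution:
  B0: | IN={} | OUT={e@B0}
  B1: | IN={e@B0} | OUT={c@B1, e@B0}
  B2: | IN={c@B1, e@B0} | OUT={c@B2, e@B0, f@B2}
  B3: | IN={c@B2, e@B0, f@B2} | OUT={c@B2, e@B0, f@B2}
  B4: | IN={a@B6, b@B4, c@B2, e@B0, f@B2, f@B5} | OUT={a@B6, b@B4, c@B2, e@B0, f@B2, f@B5}
  B5: | IN={a@B6, b@B4, c@B2, e@B0, f@B2, f@B5} | OUT={a@B6, b@B4, c@B2, e@B0, f@B5}
  B6: | IN={a@B6, b@B4, c@B2, e@B0, f@B5} | OUT={a@B6, b@B4, c@B2, e@B0, f@B5}
  B7: | IN={a@B6, b@B4, c@B2, e@B0, f@B5} | OUT={a@B6, b@B4, c@B2, d@B7, e@B0, f@B7}
  B8: | IN={a@B6, b@B4, c@B2, d@B7, e@B0, f@B7} | OUT={a@B8, b@B8, c@B2, d@B7, e@B0, f@B7}
  B9: | IN={a@B8, b@B8, c@B2, d@B7, e@B0, f@B7} | OUT={a@B8, b@B8, c@B9, d@B7, e@B0, f@B7}

Merge at B6: IN[B6] = OUT[B5] = {a@B6, b@B4, c@B2, e@B0, f@B5}
Applying B6's transfer function to that IN value gives OUT[B6] (row B6 above).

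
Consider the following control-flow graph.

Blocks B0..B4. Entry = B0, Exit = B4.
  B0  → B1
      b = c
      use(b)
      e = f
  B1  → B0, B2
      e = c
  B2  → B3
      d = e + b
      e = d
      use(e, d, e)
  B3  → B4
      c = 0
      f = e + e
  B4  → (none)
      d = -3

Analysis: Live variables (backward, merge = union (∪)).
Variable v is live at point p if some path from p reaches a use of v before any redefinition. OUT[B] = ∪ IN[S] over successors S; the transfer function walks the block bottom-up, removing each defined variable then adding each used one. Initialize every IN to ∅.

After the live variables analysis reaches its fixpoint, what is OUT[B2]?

Per-block solution:
  B0: | IN={c, f} | OUT={b, c, f}
  B1: | IN={b, c, f} | OUT={b, c, e, f}
  B2: | IN={b, e} | OUT={e}
  B3: | IN={e} | OUT={}
  B4: | IN={} | OUT={}

Merge at B2: OUT[B2] = IN[B3] = {e}

Answer: {e}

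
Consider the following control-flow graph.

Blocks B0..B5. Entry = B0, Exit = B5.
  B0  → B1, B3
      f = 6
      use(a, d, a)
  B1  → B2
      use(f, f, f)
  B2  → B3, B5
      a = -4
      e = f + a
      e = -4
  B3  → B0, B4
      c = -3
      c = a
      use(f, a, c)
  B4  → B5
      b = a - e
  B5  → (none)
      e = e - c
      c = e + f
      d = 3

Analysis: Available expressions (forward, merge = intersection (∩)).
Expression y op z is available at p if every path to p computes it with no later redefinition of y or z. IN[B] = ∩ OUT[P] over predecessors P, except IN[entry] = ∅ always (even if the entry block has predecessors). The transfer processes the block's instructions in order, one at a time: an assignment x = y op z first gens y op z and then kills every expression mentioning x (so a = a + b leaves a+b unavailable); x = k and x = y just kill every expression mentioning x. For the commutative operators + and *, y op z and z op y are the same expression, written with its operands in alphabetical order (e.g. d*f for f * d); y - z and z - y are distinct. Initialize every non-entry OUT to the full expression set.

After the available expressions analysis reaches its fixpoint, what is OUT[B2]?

Answer: {a+f}

Derivation:
Converged values:
  B0: | IN={} | OUT={}
  B1: | IN={} | OUT={}
  B2: | IN={} | OUT={a+f}
  B3: | IN={} | OUT={}
  B4: | IN={} | OUT={a-e}
  B5: | IN={} | OUT={e+f}

Merge at B2: IN[B2] = OUT[B1] = {}
Applying B2's transfer function to that IN value gives OUT[B2] (row B2 above).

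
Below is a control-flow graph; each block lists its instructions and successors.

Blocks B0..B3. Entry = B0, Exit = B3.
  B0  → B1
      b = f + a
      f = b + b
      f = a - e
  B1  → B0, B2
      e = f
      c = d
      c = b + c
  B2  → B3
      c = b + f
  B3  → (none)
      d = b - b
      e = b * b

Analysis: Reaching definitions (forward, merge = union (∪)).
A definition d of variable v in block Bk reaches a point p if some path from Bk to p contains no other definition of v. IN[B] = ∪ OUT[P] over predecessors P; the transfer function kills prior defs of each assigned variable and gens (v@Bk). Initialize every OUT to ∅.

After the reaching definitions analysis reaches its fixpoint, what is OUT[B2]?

Answer: {b@B0, c@B2, e@B1, f@B0}

Working:
Fixpoint table:
  B0:  IN={b@B0, c@B1, e@B1, f@B0}  OUT={b@B0, c@B1, e@B1, f@B0}
  B1:  IN={b@B0, c@B1, e@B1, f@B0}  OUT={b@B0, c@B1, e@B1, f@B0}
  B2:  IN={b@B0, c@B1, e@B1, f@B0}  OUT={b@B0, c@B2, e@B1, f@B0}
  B3:  IN={b@B0, c@B2, e@B1, f@B0}  OUT={b@B0, c@B2, d@B3, e@B3, f@B0}

Merge at B2: IN[B2] = OUT[B1] = {b@B0, c@B1, e@B1, f@B0}
Applying B2's transfer function to that IN value gives OUT[B2] (row B2 above).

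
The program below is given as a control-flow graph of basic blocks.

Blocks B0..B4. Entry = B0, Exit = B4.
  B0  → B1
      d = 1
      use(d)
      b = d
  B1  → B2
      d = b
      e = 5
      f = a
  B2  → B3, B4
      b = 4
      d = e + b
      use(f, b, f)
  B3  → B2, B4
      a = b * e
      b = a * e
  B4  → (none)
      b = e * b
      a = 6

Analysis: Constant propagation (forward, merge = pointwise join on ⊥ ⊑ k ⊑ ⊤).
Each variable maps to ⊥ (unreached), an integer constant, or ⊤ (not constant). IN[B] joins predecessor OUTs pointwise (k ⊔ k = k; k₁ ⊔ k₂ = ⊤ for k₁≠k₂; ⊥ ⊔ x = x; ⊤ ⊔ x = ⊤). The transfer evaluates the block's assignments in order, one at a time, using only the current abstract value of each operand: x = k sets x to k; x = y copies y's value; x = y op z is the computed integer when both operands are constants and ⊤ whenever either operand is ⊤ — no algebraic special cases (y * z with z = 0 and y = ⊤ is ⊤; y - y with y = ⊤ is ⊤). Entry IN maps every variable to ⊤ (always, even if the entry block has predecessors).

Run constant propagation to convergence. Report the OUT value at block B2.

Answer: {a: ⊤, b: 4, c: ⊤, d: 9, e: 5, f: ⊤}

Derivation:
Fixpoint table:
  B0: | IN=(all ⊤) | OUT={b:1, d:1; rest ⊤}
  B1: | IN={b:1, d:1; rest ⊤} | OUT={b:1, d:1, e:5; rest ⊤}
  B2: | IN={e:5; rest ⊤} | OUT={b:4, d:9, e:5; rest ⊤}
  B3: | IN={b:4, d:9, e:5; rest ⊤} | OUT={a:20, b:100, d:9, e:5; rest ⊤}
  B4: | IN={d:9, e:5; rest ⊤} | OUT={a:6, d:9, e:5; rest ⊤}

Merge at B2: IN[B2] = OUT[B1] ⊔ OUT[B3] = {a: ⊤, b: ⊤, c: ⊤, d: ⊤, e: 5, f: ⊤}
Applying B2's transfer function to that IN value gives OUT[B2] (row B2 above).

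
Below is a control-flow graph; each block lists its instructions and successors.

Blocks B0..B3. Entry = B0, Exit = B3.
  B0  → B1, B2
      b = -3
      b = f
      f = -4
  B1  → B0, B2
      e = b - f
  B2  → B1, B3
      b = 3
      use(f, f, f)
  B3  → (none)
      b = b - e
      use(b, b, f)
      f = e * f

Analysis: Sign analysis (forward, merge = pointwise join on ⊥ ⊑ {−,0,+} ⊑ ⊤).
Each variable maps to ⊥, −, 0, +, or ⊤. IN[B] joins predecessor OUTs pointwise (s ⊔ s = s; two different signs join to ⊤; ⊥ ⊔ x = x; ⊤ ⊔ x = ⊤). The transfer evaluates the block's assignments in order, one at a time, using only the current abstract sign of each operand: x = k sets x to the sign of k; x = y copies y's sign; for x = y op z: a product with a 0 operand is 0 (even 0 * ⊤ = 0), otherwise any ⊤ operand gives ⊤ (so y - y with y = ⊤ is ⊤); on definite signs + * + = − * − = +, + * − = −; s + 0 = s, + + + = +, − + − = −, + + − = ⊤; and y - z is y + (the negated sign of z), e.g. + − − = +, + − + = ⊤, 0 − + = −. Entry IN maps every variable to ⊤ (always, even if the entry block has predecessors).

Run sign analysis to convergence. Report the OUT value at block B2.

Answer: {a: ⊤, b: +, c: ⊤, d: ⊤, e: ⊤, f: -}

Trace:
Fixpoint table:
  B0:   IN=(all ⊤)   OUT={f:-; rest ⊤}
  B1:   IN={f:-; rest ⊤}   OUT={f:-; rest ⊤}
  B2:   IN={f:-; rest ⊤}   OUT={b:+, f:-; rest ⊤}
  B3:   IN={b:+, f:-; rest ⊤}   OUT=(all ⊤)

Merge at B2: IN[B2] = OUT[B0] ⊔ OUT[B1] = {a: ⊤, b: ⊤, c: ⊤, d: ⊤, e: ⊤, f: -}
Applying B2's transfer function to that IN value gives OUT[B2] (row B2 above).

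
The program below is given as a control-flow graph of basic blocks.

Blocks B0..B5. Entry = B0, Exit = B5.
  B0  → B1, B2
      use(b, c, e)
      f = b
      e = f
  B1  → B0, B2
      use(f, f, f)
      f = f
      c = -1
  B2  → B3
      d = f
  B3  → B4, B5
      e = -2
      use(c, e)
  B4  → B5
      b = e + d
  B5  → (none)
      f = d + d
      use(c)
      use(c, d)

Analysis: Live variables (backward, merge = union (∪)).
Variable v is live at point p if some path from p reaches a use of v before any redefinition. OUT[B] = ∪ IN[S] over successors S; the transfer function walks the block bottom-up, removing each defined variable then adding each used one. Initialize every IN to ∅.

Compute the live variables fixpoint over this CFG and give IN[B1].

Answer: {b, e, f}

Working:
Fixpoint table:
  B0:   IN={b, c, e}   OUT={b, c, e, f}
  B1:   IN={b, e, f}   OUT={b, c, e, f}
  B2:   IN={c, f}   OUT={c, d}
  B3:   IN={c, d}   OUT={c, d, e}
  B4:   IN={c, d, e}   OUT={c, d}
  B5:   IN={c, d}   OUT={}

Merge at B1: OUT[B1] = IN[B0] ⊔ IN[B2] = {b, c, e, f}
Applying B1's transfer function to that OUT value gives IN[B1] (row B1 above).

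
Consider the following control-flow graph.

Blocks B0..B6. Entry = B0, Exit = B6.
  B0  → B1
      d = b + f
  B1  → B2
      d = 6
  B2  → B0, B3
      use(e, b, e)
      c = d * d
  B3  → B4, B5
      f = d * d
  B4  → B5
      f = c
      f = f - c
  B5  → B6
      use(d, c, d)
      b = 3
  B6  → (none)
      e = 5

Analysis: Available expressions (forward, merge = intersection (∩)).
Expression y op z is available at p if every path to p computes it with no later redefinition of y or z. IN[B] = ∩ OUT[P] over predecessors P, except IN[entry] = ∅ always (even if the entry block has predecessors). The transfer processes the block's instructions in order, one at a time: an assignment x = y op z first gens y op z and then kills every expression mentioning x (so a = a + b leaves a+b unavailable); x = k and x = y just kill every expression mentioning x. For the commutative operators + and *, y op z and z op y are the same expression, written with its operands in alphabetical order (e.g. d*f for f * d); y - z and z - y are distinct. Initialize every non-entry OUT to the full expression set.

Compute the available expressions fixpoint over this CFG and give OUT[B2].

Fixpoint table:
  B0:  IN={}  OUT={b+f}
  B1:  IN={b+f}  OUT={b+f}
  B2:  IN={b+f}  OUT={b+f, d*d}
  B3:  IN={b+f, d*d}  OUT={d*d}
  B4:  IN={d*d}  OUT={d*d}
  B5:  IN={d*d}  OUT={d*d}
  B6:  IN={d*d}  OUT={d*d}

Merge at B2: IN[B2] = OUT[B1] = {b+f}
Applying B2's transfer function to that IN value gives OUT[B2] (row B2 above).

Answer: {b+f, d*d}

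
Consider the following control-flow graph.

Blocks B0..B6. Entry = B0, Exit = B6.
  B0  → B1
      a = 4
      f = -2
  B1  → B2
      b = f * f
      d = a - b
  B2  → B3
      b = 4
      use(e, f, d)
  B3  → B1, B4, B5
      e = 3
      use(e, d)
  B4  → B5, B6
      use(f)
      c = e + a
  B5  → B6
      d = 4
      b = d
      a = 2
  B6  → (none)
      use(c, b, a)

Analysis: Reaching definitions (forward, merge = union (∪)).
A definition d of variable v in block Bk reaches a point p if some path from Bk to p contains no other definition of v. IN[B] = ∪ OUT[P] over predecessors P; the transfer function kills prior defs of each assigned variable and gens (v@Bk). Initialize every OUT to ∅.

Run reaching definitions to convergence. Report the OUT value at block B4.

Converged values:
  B0:   IN={}   OUT={a@B0, f@B0}
  B1:   IN={a@B0, b@B2, d@B1, e@B3, f@B0}   OUT={a@B0, b@B1, d@B1, e@B3, f@B0}
  B2:   IN={a@B0, b@B1, d@B1, e@B3, f@B0}   OUT={a@B0, b@B2, d@B1, e@B3, f@B0}
  B3:   IN={a@B0, b@B2, d@B1, e@B3, f@B0}   OUT={a@B0, b@B2, d@B1, e@B3, f@B0}
  B4:   IN={a@B0, b@B2, d@B1, e@B3, f@B0}   OUT={a@B0, b@B2, c@B4, d@B1, e@B3, f@B0}
  B5:   IN={a@B0, b@B2, c@B4, d@B1, e@B3, f@B0}   OUT={a@B5, b@B5, c@B4, d@B5, e@B3, f@B0}
  B6:   IN={a@B0, a@B5, b@B2, b@B5, c@B4, d@B1, d@B5, e@B3, f@B0}   OUT={a@B0, a@B5, b@B2, b@B5, c@B4, d@B1, d@B5, e@B3, f@B0}

Merge at B4: IN[B4] = OUT[B3] = {a@B0, b@B2, d@B1, e@B3, f@B0}
Applying B4's transfer function to that IN value gives OUT[B4] (row B4 above).

Answer: {a@B0, b@B2, c@B4, d@B1, e@B3, f@B0}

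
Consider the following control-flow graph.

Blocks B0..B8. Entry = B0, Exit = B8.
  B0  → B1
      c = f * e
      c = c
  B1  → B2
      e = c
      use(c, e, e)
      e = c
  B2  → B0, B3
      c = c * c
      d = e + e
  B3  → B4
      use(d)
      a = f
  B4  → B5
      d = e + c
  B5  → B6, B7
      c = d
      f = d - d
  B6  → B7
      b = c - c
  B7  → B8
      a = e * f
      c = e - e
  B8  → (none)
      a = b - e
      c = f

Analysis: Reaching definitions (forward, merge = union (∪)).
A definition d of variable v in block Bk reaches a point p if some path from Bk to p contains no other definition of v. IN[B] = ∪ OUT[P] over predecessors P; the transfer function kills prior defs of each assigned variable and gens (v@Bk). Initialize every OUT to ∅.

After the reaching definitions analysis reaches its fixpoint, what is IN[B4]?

Fixpoint table:
  B0: | IN={c@B2, d@B2, e@B1} | OUT={c@B0, d@B2, e@B1}
  B1: | IN={c@B0, d@B2, e@B1} | OUT={c@B0, d@B2, e@B1}
  B2: | IN={c@B0, d@B2, e@B1} | OUT={c@B2, d@B2, e@B1}
  B3: | IN={c@B2, d@B2, e@B1} | OUT={a@B3, c@B2, d@B2, e@B1}
  B4: | IN={a@B3, c@B2, d@B2, e@B1} | OUT={a@B3, c@B2, d@B4, e@B1}
  B5: | IN={a@B3, c@B2, d@B4, e@B1} | OUT={a@B3, c@B5, d@B4, e@B1, f@B5}
  B6: | IN={a@B3, c@B5, d@B4, e@B1, f@B5} | OUT={a@B3, b@B6, c@B5, d@B4, e@B1, f@B5}
  B7: | IN={a@B3, b@B6, c@B5, d@B4, e@B1, f@B5} | OUT={a@B7, b@B6, c@B7, d@B4, e@B1, f@B5}
  B8: | IN={a@B7, b@B6, c@B7, d@B4, e@B1, f@B5} | OUT={a@B8, b@B6, c@B8, d@B4, e@B1, f@B5}

Merge at B4: IN[B4] = OUT[B3] = {a@B3, c@B2, d@B2, e@B1}

Answer: {a@B3, c@B2, d@B2, e@B1}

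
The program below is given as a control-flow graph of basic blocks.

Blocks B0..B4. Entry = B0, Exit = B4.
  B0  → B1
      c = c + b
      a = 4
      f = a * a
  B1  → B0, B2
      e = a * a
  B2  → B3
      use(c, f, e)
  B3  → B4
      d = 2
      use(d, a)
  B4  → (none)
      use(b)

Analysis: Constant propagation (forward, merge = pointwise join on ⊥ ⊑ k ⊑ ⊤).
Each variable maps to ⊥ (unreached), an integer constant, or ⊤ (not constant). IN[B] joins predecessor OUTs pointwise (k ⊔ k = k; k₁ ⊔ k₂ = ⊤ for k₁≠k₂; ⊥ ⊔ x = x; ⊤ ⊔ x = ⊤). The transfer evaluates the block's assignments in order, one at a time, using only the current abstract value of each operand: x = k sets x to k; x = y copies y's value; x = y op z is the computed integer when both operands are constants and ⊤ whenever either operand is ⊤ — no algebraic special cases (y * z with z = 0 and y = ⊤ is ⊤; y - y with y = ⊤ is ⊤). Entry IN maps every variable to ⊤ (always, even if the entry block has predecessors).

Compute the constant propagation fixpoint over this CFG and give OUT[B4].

Answer: {a: 4, b: ⊤, c: ⊤, d: 2, e: 16, f: 16}

Derivation:
Fixpoint table:
  B0: | IN=(all ⊤) | OUT={a:4, f:16; rest ⊤}
  B1: | IN={a:4, f:16; rest ⊤} | OUT={a:4, e:16, f:16; rest ⊤}
  B2: | IN={a:4, e:16, f:16; rest ⊤} | OUT={a:4, e:16, f:16; rest ⊤}
  B3: | IN={a:4, e:16, f:16; rest ⊤} | OUT={a:4, d:2, e:16, f:16; rest ⊤}
  B4: | IN={a:4, d:2, e:16, f:16; rest ⊤} | OUT={a:4, d:2, e:16, f:16; rest ⊤}

Merge at B4: IN[B4] = OUT[B3] = {a: 4, b: ⊤, c: ⊤, d: 2, e: 16, f: 16}
Applying B4's transfer function to that IN value gives OUT[B4] (row B4 above).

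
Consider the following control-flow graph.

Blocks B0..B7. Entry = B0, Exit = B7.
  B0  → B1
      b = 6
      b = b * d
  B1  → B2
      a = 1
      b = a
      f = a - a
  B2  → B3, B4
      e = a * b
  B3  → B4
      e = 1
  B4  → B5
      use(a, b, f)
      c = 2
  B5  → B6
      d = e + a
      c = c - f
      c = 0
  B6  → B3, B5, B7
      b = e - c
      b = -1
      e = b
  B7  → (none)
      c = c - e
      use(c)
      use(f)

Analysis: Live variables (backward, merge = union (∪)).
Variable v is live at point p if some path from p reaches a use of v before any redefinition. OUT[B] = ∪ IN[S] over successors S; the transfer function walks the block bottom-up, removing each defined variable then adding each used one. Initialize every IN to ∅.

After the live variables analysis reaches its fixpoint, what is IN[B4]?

Per-block solution:
  B0: | IN={d} | OUT={}
  B1: | IN={} | OUT={a, b, f}
  B2: | IN={a, b, f} | OUT={a, b, e, f}
  B3: | IN={a, b, f} | OUT={a, b, e, f}
  B4: | IN={a, b, e, f} | OUT={a, c, e, f}
  B5: | IN={a, c, e, f} | OUT={a, c, e, f}
  B6: | IN={a, c, e, f} | OUT={a, b, c, e, f}
  B7: | IN={c, e, f} | OUT={}

Merge at B4: OUT[B4] = IN[B5] = {a, c, e, f}
Applying B4's transfer function to that OUT value gives IN[B4] (row B4 above).

Answer: {a, b, e, f}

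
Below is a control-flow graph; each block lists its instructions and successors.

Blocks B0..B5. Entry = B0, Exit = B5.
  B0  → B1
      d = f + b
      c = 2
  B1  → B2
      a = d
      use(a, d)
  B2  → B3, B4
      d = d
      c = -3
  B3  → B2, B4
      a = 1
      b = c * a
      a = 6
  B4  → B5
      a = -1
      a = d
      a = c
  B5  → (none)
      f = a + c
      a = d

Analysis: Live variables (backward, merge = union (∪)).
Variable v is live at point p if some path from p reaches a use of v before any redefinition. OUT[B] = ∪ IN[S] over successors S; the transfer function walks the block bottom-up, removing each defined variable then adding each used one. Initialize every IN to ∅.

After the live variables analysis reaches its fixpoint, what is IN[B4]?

Answer: {c, d}

Derivation:
Per-block solution:
  B0:  IN={b, f}  OUT={d}
  B1:  IN={d}  OUT={d}
  B2:  IN={d}  OUT={c, d}
  B3:  IN={c, d}  OUT={c, d}
  B4:  IN={c, d}  OUT={a, c, d}
  B5:  IN={a, c, d}  OUT={}

Merge at B4: OUT[B4] = IN[B5] = {a, c, d}
Applying B4's transfer function to that OUT value gives IN[B4] (row B4 above).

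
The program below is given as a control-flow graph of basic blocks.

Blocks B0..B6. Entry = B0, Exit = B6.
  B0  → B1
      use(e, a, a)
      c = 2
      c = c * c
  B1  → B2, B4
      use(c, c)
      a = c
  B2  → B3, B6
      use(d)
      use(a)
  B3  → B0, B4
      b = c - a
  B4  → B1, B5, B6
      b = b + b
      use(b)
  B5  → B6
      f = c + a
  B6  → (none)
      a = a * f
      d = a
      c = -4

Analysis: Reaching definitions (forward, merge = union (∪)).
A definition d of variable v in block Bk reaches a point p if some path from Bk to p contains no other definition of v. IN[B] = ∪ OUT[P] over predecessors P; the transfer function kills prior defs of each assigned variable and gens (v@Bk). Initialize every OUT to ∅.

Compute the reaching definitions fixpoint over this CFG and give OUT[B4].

Per-block solution:
  B0:   IN={a@B1, b@B3, c@B0}   OUT={a@B1, b@B3, c@B0}
  B1:   IN={a@B1, b@B3, b@B4, c@B0}   OUT={a@B1, b@B3, b@B4, c@B0}
  B2:   IN={a@B1, b@B3, b@B4, c@B0}   OUT={a@B1, b@B3, b@B4, c@B0}
  B3:   IN={a@B1, b@B3, b@B4, c@B0}   OUT={a@B1, b@B3, c@B0}
  B4:   IN={a@B1, b@B3, b@B4, c@B0}   OUT={a@B1, b@B4, c@B0}
  B5:   IN={a@B1, b@B4, c@B0}   OUT={a@B1, b@B4, c@B0, f@B5}
  B6:   IN={a@B1, b@B3, b@B4, c@B0, f@B5}   OUT={a@B6, b@B3, b@B4, c@B6, d@B6, f@B5}

Merge at B4: IN[B4] = OUT[B1] ⊔ OUT[B3] = {a@B1, b@B3, b@B4, c@B0}
Applying B4's transfer function to that IN value gives OUT[B4] (row B4 above).

Answer: {a@B1, b@B4, c@B0}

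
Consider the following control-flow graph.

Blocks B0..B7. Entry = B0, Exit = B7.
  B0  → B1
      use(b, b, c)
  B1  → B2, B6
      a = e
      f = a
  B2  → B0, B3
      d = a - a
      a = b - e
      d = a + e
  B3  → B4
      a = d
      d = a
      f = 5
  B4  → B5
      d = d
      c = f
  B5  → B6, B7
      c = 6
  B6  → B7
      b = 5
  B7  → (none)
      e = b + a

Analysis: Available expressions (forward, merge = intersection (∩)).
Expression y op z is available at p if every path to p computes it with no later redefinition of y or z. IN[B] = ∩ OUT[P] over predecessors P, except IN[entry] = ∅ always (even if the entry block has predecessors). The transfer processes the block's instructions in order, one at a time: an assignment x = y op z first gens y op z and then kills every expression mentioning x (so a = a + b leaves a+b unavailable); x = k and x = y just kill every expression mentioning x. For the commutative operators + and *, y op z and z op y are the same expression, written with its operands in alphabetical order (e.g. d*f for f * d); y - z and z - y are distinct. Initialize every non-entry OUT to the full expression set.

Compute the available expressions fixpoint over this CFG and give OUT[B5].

Answer: {b-e}

Derivation:
Per-block solution:
  B0:  IN={}  OUT={}
  B1:  IN={}  OUT={}
  B2:  IN={}  OUT={a+e, b-e}
  B3:  IN={a+e, b-e}  OUT={b-e}
  B4:  IN={b-e}  OUT={b-e}
  B5:  IN={b-e}  OUT={b-e}
  B6:  IN={}  OUT={}
  B7:  IN={}  OUT={a+b}

Merge at B5: IN[B5] = OUT[B4] = {b-e}
Applying B5's transfer function to that IN value gives OUT[B5] (row B5 above).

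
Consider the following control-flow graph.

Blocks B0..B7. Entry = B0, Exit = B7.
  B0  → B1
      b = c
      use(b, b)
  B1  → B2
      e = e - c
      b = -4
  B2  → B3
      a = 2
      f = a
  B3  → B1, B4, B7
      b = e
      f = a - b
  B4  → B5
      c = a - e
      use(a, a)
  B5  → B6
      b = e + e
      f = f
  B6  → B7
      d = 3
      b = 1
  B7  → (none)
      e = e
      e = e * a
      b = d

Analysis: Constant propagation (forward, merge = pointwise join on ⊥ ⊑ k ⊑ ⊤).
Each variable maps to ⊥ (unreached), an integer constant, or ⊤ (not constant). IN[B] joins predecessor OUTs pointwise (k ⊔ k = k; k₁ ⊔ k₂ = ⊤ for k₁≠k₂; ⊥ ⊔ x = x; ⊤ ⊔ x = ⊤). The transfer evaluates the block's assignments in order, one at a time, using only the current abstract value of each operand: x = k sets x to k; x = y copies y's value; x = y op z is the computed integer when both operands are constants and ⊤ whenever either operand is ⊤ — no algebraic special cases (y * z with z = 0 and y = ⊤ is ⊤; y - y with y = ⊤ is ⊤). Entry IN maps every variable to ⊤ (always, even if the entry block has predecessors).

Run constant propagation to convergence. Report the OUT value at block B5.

Answer: {a: 2, b: ⊤, c: ⊤, d: ⊤, e: ⊤, f: ⊤}

Working:
Converged values:
  B0:  IN=(all ⊤)  OUT=(all ⊤)
  B1:  IN=(all ⊤)  OUT={b:-4; rest ⊤}
  B2:  IN={b:-4; rest ⊤}  OUT={a:2, b:-4, f:2; rest ⊤}
  B3:  IN={a:2, b:-4, f:2; rest ⊤}  OUT={a:2; rest ⊤}
  B4:  IN={a:2; rest ⊤}  OUT={a:2; rest ⊤}
  B5:  IN={a:2; rest ⊤}  OUT={a:2; rest ⊤}
  B6:  IN={a:2; rest ⊤}  OUT={a:2, b:1, d:3; rest ⊤}
  B7:  IN={a:2; rest ⊤}  OUT={a:2; rest ⊤}

Merge at B5: IN[B5] = OUT[B4] = {a: 2, b: ⊤, c: ⊤, d: ⊤, e: ⊤, f: ⊤}
Applying B5's transfer function to that IN value gives OUT[B5] (row B5 above).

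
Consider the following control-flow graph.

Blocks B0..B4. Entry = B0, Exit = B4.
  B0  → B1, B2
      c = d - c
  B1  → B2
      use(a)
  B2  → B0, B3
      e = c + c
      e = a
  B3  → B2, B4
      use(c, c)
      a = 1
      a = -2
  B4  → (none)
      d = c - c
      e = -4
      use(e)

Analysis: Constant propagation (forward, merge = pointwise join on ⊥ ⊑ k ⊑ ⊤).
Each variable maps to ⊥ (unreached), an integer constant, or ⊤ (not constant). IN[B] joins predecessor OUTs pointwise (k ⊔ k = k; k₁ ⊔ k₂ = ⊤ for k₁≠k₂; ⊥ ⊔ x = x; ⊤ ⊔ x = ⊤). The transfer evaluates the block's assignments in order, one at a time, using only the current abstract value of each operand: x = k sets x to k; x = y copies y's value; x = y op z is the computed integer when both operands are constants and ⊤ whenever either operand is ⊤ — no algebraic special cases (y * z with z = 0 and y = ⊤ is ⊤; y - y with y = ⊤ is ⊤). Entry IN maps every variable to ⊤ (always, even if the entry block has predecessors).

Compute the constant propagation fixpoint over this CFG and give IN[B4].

Converged values:
  B0:   IN=(all ⊤)   OUT=(all ⊤)
  B1:   IN=(all ⊤)   OUT=(all ⊤)
  B2:   IN=(all ⊤)   OUT=(all ⊤)
  B3:   IN=(all ⊤)   OUT={a:-2; rest ⊤}
  B4:   IN={a:-2; rest ⊤}   OUT={a:-2, e:-4; rest ⊤}

Merge at B4: IN[B4] = OUT[B3] = {a: -2, b: ⊤, c: ⊤, d: ⊤, e: ⊤, f: ⊤}

Answer: {a: -2, b: ⊤, c: ⊤, d: ⊤, e: ⊤, f: ⊤}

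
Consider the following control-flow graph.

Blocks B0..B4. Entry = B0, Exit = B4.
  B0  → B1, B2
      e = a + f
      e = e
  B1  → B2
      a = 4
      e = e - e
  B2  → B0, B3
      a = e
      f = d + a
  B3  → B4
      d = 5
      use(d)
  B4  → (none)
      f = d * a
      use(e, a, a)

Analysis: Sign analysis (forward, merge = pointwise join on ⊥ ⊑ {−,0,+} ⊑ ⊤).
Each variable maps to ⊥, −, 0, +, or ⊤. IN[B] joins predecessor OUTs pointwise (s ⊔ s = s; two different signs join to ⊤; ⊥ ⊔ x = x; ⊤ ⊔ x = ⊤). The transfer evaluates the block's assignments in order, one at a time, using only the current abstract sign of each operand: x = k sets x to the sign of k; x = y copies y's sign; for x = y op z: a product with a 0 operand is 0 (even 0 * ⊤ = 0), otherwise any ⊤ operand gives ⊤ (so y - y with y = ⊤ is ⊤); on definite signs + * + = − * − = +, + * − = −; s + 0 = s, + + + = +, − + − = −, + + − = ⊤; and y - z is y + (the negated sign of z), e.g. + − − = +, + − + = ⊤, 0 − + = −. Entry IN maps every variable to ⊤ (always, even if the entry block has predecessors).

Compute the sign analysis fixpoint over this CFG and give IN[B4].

Converged values:
  B0:  IN=(all ⊤)  OUT=(all ⊤)
  B1:  IN=(all ⊤)  OUT={a:+; rest ⊤}
  B2:  IN=(all ⊤)  OUT=(all ⊤)
  B3:  IN=(all ⊤)  OUT={d:+; rest ⊤}
  B4:  IN={d:+; rest ⊤}  OUT={d:+; rest ⊤}

Merge at B4: IN[B4] = OUT[B3] = {a: ⊤, b: ⊤, c: ⊤, d: +, e: ⊤, f: ⊤}

Answer: {a: ⊤, b: ⊤, c: ⊤, d: +, e: ⊤, f: ⊤}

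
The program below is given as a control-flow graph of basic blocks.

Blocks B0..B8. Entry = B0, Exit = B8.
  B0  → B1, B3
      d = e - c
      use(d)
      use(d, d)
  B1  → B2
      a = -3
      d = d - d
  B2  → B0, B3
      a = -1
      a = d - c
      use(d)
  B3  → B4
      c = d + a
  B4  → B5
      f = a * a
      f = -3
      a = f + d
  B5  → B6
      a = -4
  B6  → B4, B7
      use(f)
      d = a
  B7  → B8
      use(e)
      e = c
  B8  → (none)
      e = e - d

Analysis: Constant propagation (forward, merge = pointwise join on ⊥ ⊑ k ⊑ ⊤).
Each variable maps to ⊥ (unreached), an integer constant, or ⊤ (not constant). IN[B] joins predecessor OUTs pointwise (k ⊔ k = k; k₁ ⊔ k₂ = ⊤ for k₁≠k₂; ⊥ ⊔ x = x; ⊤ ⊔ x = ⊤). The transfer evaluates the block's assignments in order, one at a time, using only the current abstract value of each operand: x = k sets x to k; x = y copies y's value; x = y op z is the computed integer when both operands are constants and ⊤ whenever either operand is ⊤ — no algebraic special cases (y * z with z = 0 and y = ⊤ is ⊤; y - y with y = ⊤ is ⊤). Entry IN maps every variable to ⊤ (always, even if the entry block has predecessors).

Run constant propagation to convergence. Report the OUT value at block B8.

Converged values:
  B0:   IN=(all ⊤)   OUT=(all ⊤)
  B1:   IN=(all ⊤)   OUT={a:-3; rest ⊤}
  B2:   IN={a:-3; rest ⊤}   OUT=(all ⊤)
  B3:   IN=(all ⊤)   OUT=(all ⊤)
  B4:   IN=(all ⊤)   OUT={f:-3; rest ⊤}
  B5:   IN={f:-3; rest ⊤}   OUT={a:-4, f:-3; rest ⊤}
  B6:   IN={a:-4, f:-3; rest ⊤}   OUT={a:-4, d:-4, f:-3; rest ⊤}
  B7:   IN={a:-4, d:-4, f:-3; rest ⊤}   OUT={a:-4, d:-4, f:-3; rest ⊤}
  B8:   IN={a:-4, d:-4, f:-3; rest ⊤}   OUT={a:-4, d:-4, f:-3; rest ⊤}

Merge at B8: IN[B8] = OUT[B7] = {a: -4, b: ⊤, c: ⊤, d: -4, e: ⊤, f: -3}
Applying B8's transfer function to that IN value gives OUT[B8] (row B8 above).

Answer: {a: -4, b: ⊤, c: ⊤, d: -4, e: ⊤, f: -3}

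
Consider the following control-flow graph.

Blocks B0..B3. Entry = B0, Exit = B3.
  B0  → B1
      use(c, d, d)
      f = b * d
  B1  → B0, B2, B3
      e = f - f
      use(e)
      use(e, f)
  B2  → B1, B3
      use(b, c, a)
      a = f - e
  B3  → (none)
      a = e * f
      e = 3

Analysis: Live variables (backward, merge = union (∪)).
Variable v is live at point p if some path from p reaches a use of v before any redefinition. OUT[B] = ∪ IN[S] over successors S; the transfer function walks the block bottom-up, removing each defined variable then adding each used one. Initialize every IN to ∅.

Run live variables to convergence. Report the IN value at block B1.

Fixpoint table:
  B0: | IN={a, b, c, d} | OUT={a, b, c, d, f}
  B1: | IN={a, b, c, d, f} | OUT={a, b, c, d, e, f}
  B2: | IN={a, b, c, d, e, f} | OUT={a, b, c, d, e, f}
  B3: | IN={e, f} | OUT={}

Merge at B1: OUT[B1] = IN[B0] ⊔ IN[B2] ⊔ IN[B3] = {a, b, c, d, e, f}
Applying B1's transfer function to that OUT value gives IN[B1] (row B1 above).

Answer: {a, b, c, d, f}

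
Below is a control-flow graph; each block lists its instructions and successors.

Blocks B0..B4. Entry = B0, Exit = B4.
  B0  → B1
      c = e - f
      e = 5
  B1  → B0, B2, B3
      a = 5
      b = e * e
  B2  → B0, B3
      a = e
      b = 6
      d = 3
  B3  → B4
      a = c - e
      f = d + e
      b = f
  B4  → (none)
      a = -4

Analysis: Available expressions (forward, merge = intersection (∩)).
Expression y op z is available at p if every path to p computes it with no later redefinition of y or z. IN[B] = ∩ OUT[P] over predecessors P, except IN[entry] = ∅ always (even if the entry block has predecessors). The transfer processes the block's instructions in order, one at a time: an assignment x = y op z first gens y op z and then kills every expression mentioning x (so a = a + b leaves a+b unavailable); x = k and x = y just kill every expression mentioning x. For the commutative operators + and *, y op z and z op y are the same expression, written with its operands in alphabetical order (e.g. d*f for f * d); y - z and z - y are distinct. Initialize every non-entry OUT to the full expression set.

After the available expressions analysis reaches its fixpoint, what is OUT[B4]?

Fixpoint table:
  B0: | IN={} | OUT={}
  B1: | IN={} | OUT={e*e}
  B2: | IN={e*e} | OUT={e*e}
  B3: | IN={e*e} | OUT={c-e, d+e, e*e}
  B4: | IN={c-e, d+e, e*e} | OUT={c-e, d+e, e*e}

Merge at B4: IN[B4] = OUT[B3] = {c-e, d+e, e*e}
Applying B4's transfer function to that IN value gives OUT[B4] (row B4 above).

Answer: {c-e, d+e, e*e}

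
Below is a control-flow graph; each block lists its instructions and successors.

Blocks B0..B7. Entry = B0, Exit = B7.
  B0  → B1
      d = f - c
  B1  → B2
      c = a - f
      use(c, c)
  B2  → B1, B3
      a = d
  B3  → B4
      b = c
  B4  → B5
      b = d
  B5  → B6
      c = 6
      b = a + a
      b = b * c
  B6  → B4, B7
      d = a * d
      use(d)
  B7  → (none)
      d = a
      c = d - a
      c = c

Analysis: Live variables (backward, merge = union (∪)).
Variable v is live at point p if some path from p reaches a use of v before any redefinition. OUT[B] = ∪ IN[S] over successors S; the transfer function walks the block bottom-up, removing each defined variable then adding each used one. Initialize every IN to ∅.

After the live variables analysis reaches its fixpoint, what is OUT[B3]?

Answer: {a, d}

Working:
Converged values:
  B0:   IN={a, c, f}   OUT={a, d, f}
  B1:   IN={a, d, f}   OUT={c, d, f}
  B2:   IN={c, d, f}   OUT={a, c, d, f}
  B3:   IN={a, c, d}   OUT={a, d}
  B4:   IN={a, d}   OUT={a, d}
  B5:   IN={a, d}   OUT={a, d}
  B6:   IN={a, d}   OUT={a, d}
  B7:   IN={a}   OUT={}

Merge at B3: OUT[B3] = IN[B4] = {a, d}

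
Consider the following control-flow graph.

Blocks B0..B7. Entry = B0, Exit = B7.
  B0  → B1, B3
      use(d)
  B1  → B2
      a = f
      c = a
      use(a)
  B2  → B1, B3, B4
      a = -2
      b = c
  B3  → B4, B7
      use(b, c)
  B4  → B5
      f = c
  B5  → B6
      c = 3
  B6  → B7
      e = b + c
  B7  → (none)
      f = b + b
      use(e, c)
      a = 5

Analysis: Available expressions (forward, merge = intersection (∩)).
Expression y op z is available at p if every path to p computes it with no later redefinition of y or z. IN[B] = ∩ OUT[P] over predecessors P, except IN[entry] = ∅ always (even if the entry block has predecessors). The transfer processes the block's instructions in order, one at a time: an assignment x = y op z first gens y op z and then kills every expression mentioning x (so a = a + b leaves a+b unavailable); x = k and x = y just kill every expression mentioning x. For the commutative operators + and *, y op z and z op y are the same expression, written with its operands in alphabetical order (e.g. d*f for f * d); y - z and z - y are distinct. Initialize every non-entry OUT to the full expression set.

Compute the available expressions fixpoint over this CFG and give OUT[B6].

Fixpoint table:
  B0:   IN={}   OUT={}
  B1:   IN={}   OUT={}
  B2:   IN={}   OUT={}
  B3:   IN={}   OUT={}
  B4:   IN={}   OUT={}
  B5:   IN={}   OUT={}
  B6:   IN={}   OUT={b+c}
  B7:   IN={}   OUT={b+b}

Merge at B6: IN[B6] = OUT[B5] = {}
Applying B6's transfer function to that IN value gives OUT[B6] (row B6 above).

Answer: {b+c}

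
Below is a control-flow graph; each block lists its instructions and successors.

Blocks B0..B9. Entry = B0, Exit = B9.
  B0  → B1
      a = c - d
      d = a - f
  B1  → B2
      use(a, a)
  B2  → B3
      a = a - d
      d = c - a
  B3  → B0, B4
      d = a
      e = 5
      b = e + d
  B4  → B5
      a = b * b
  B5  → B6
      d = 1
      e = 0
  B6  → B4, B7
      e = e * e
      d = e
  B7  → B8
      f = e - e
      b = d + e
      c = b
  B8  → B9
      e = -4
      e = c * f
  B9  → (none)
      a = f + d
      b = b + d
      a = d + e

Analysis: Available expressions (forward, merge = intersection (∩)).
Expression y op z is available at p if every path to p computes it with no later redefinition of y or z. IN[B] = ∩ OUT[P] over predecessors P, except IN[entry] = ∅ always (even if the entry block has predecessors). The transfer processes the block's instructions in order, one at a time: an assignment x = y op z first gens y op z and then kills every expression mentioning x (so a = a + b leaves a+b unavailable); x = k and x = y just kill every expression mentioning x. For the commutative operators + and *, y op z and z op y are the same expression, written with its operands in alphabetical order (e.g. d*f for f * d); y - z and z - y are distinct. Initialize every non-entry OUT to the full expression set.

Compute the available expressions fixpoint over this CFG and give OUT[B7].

Fixpoint table:
  B0:   IN={}   OUT={a-f}
  B1:   IN={a-f}   OUT={a-f}
  B2:   IN={a-f}   OUT={c-a}
  B3:   IN={c-a}   OUT={c-a, d+e}
  B4:   IN={}   OUT={b*b}
  B5:   IN={b*b}   OUT={b*b}
  B6:   IN={b*b}   OUT={b*b}
  B7:   IN={b*b}   OUT={d+e, e-e}
  B8:   IN={d+e, e-e}   OUT={c*f}
  B9:   IN={c*f}   OUT={c*f, d+e, d+f}

Merge at B7: IN[B7] = OUT[B6] = {b*b}
Applying B7's transfer function to that IN value gives OUT[B7] (row B7 above).

Answer: {d+e, e-e}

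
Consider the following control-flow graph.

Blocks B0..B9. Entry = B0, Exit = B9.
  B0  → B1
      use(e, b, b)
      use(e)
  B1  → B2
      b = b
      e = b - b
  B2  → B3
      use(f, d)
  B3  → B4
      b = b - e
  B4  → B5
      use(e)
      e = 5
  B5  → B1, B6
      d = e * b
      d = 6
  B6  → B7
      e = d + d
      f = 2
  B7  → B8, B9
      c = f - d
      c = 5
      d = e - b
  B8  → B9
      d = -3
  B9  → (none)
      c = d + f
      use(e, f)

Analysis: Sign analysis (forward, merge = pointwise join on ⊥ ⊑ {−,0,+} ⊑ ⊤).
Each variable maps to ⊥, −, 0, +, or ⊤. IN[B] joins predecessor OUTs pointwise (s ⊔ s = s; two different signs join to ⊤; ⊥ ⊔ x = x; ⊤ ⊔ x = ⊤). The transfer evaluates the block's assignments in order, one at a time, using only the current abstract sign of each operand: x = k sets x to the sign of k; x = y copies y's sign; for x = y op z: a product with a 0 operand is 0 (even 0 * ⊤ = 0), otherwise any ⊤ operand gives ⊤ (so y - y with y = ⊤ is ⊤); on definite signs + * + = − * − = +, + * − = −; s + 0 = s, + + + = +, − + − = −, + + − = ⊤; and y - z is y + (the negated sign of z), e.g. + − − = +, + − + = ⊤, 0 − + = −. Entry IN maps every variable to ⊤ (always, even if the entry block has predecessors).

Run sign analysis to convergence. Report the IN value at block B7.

Converged values:
  B0: | IN=(all ⊤) | OUT=(all ⊤)
  B1: | IN=(all ⊤) | OUT=(all ⊤)
  B2: | IN=(all ⊤) | OUT=(all ⊤)
  B3: | IN=(all ⊤) | OUT=(all ⊤)
  B4: | IN=(all ⊤) | OUT={e:+; rest ⊤}
  B5: | IN={e:+; rest ⊤} | OUT={d:+, e:+; rest ⊤}
  B6: | IN={d:+, e:+; rest ⊤} | OUT={d:+, e:+, f:+; rest ⊤}
  B7: | IN={d:+, e:+, f:+; rest ⊤} | OUT={c:+, e:+, f:+; rest ⊤}
  B8: | IN={c:+, e:+, f:+; rest ⊤} | OUT={c:+, d:-, e:+, f:+; rest ⊤}
  B9: | IN={c:+, e:+, f:+; rest ⊤} | OUT={e:+, f:+; rest ⊤}

Merge at B7: IN[B7] = OUT[B6] = {a: ⊤, b: ⊤, c: ⊤, d: +, e: +, f: +}

Answer: {a: ⊤, b: ⊤, c: ⊤, d: +, e: +, f: +}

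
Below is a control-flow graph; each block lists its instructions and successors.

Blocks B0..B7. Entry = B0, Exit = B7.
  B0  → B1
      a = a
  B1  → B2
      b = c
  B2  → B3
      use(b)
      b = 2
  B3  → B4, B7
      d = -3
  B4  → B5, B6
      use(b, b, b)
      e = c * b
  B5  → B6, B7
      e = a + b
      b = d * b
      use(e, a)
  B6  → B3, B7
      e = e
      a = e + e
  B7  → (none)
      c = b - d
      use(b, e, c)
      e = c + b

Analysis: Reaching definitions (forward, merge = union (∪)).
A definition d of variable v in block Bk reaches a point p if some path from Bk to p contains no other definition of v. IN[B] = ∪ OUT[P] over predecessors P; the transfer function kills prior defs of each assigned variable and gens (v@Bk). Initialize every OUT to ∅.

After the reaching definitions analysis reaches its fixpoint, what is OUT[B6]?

Fixpoint table:
  B0: | IN={} | OUT={a@B0}
  B1: | IN={a@B0} | OUT={a@B0, b@B1}
  B2: | IN={a@B0, b@B1} | OUT={a@B0, b@B2}
  B3: | IN={a@B0, a@B6, b@B2, b@B5, d@B3, e@B6} | OUT={a@B0, a@B6, b@B2, b@B5, d@B3, e@B6}
  B4: | IN={a@B0, a@B6, b@B2, b@B5, d@B3, e@B6} | OUT={a@B0, a@B6, b@B2, b@B5, d@B3, e@B4}
  B5: | IN={a@B0, a@B6, b@B2, b@B5, d@B3, e@B4} | OUT={a@B0, a@B6, b@B5, d@B3, e@B5}
  B6: | IN={a@B0, a@B6, b@B2, b@B5, d@B3, e@B4, e@B5} | OUT={a@B6, b@B2, b@B5, d@B3, e@B6}
  B7: | IN={a@B0, a@B6, b@B2, b@B5, d@B3, e@B5, e@B6} | OUT={a@B0, a@B6, b@B2, b@B5, c@B7, d@B3, e@B7}

Merge at B6: IN[B6] = OUT[B4] ⊔ OUT[B5] = {a@B0, a@B6, b@B2, b@B5, d@B3, e@B4, e@B5}
Applying B6's transfer function to that IN value gives OUT[B6] (row B6 above).

Answer: {a@B6, b@B2, b@B5, d@B3, e@B6}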